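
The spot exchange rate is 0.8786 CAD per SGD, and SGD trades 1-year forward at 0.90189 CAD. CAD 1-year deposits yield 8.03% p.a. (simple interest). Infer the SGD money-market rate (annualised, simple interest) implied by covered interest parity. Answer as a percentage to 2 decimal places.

5.24%

T = 1 year.
F/S = 0.90189/0.8786 = 1.0265081 = (growth of CAD) / (growth of SGD).
CAD growth factor: 1 + 0.0803×1 = 1.080300.
That pins the SGD growth at 1.0524028.
(1.0524028 − 1)/T = 0.052403, i.e. 5.24%.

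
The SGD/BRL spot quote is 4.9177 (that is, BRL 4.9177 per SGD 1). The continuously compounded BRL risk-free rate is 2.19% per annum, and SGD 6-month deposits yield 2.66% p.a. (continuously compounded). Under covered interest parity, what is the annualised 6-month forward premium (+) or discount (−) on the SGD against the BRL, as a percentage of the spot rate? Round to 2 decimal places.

T = 6/12 years.
No-arbitrage forward: 4.9177 × 1.0110102 / 1.0133888 = 4.9061573 BRL/SGD.
Annualised premium = (F − S)/S × (1/T) = (4.9061573 − 4.9177)/4.9177 ÷ (6/12) = -0.47%.

-0.47%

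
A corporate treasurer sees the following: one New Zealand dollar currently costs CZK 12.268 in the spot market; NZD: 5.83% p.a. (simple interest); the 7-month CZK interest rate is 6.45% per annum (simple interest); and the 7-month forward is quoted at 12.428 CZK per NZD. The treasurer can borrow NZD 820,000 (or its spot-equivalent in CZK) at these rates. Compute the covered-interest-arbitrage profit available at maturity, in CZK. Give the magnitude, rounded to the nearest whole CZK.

CZK 99,279

T = 7/12 years.
Invest the NZD and cover forward: 820,000 × 1.0340083333 × 12.428 = CZK 10,537,537.56.
Convert at spot and invest in CZK: 820,000 × 12.268 × 1.037625 = CZK 10,438,258.47.
The quoted forward overvalues NZD, so borrow CZK, buy NZD at spot, deposit the NZD at 5.83%, and sell the proceeds forward at 12.428.
Profit = 10,537,537.56 − 10,438,258.47 = CZK 99,279.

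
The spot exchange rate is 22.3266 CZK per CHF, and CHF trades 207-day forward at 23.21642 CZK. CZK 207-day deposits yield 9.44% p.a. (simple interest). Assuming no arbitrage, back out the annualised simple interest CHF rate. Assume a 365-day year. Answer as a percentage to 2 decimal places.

2.32%

T = 207/365 years.
CIP gives F = S · g_CZK/g_CHF, so g_CZK/g_CHF = 23.21642/22.3266 = 1.0398547.
The CZK side grows by 1 + 0.0944×207/365 = 1.0535364.
Hence g_CHF = 1.0131573.
(1.0131573 − 1)/T = 0.023200, i.e. 2.32%.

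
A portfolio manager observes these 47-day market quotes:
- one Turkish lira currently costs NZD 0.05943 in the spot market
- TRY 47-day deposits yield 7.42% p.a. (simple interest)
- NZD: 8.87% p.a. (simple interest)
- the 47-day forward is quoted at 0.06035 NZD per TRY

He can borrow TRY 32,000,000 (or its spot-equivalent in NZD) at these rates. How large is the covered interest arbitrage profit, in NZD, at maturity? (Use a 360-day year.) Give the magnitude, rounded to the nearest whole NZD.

T = 47/360 years.
Route A — deposit TRY, sell forward: 32,000,000 × 1.009687222 × 0.06035 = NZD 1,949,907.96.
Route B — convert at spot, deposit NZD: 32,000,000 × 0.05943 × 1.011580278 = NZD 1,923,782.91.
The quoted forward overvalues TRY, so borrow NZD, buy TRY at spot, deposit the TRY at 7.42%, and sell the proceeds forward at 0.06035.
Profit = 1,949,907.96 − 1,923,782.91 = NZD 26,125.

NZD 26,125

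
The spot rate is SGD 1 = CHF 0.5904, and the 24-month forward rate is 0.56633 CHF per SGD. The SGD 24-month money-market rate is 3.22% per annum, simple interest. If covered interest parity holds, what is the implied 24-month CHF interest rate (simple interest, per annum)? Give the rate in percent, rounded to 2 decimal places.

T = 2 years.
F/S = 0.56633/0.5904 = 0.9592310 = (growth of CHF) / (growth of SGD).
The SGD side grows by 1 + 0.0322×2 = 1.064400.
So the CHF growth factor = 1.0210055.
r = (1.0210055 − 1)/2 = 0.010503 → 1.05%.

1.05%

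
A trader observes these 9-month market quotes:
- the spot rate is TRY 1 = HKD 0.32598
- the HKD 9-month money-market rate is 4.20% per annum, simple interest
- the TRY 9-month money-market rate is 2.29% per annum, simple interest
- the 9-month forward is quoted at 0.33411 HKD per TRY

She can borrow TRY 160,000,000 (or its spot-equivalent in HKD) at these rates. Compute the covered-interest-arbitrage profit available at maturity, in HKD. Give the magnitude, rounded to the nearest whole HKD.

T = 9/12 years.
Invest the TRY and cover forward: 160,000,000 × 1.017175 × 0.33411 = HKD 54,375,734.28.
Convert at spot and invest in HKD: 160,000,000 × 0.32598 × 1.031500 = HKD 53,799,739.20.
The quoted forward overvalues TRY, so borrow HKD, buy TRY at spot, deposit the TRY at 2.29%, and sell the proceeds forward at 0.33411.
Profit = 54,375,734.28 − 53,799,739.20 = HKD 575,995.

HKD 575,995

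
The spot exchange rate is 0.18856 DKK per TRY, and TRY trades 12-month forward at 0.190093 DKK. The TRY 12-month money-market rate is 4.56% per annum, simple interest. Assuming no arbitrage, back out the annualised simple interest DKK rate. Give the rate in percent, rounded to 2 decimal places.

T = 1 year.
By CIP, F/S equals the DKK-to-TRY growth ratio: 0.190093/0.18856 = 1.0081300.
The TRY side grows by 1 + 0.0456×1 = 1.045600.
Hence g_DKK = 1.0541007.
(1.0541007 − 1)/T = 0.054101, i.e. 5.41%.

5.41%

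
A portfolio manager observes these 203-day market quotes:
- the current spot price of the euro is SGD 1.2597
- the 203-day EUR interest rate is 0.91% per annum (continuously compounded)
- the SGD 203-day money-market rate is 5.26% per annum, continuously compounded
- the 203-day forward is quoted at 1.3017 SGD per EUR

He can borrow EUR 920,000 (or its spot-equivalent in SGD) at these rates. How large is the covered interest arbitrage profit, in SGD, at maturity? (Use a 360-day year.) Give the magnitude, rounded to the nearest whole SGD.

SGD 9,912

T = 203/360 years.
Invest the EUR and cover forward: 920,000 × 1.005144577 × 1.3017 = SGD 1,203,724.96.
Convert at spot and invest in SGD: 920,000 × 1.2597 × 1.030104811 = SGD 1,193,813.19.
The quoted forward overvalues EUR, so borrow SGD, buy EUR at spot, deposit the EUR at 0.91%, and sell the proceeds forward at 1.3017.
Profit = 1,203,724.96 − 1,193,813.19 = SGD 9,912.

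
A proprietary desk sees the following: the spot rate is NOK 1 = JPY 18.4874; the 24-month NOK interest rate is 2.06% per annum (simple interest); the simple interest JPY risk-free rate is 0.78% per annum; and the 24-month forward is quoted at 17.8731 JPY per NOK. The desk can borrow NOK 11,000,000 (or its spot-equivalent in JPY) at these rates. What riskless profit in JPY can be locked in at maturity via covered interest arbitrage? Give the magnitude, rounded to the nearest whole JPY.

JPY 1,829,649

T = 2 years.
Keep in NOK, deliver into the forward: 11,000,000·1.041200·17.8731 = JPY 204,704,188.92.
Swap to JPY now, deposit: 11,000,000·18.4874·1.015600 = JPY 206,533,837.84.
The quoted forward undervalues NOK, so borrow NOK, convert to JPY at spot, deposit the JPY at 0.78%, and buy NOK forward at 17.8731 to cover the loan.
The gap between the two covered legs is JPY 1,829,649.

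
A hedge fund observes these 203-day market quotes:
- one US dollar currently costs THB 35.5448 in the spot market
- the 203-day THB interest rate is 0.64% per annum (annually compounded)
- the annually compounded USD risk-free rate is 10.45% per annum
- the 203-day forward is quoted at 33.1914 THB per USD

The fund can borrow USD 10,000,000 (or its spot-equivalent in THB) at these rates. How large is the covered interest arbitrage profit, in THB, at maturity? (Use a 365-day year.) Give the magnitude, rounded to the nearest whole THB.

T = 203/365 years.
Invest the USD and cover forward: 10,000,000 × 1.05683511795 × 33.1914 = THB 350,778,371.34.
Convert at spot and invest in THB: 10,000,000 × 35.5448 × 1.00355441217 = THB 356,711,408.70.
The quoted forward undervalues USD, so borrow USD, convert to THB at spot, deposit the THB at 0.64%, and buy USD forward at 33.1914 to cover the loan.
Profit = 356,711,408.70 − 350,778,371.34 = THB 5,933,037.

THB 5,933,037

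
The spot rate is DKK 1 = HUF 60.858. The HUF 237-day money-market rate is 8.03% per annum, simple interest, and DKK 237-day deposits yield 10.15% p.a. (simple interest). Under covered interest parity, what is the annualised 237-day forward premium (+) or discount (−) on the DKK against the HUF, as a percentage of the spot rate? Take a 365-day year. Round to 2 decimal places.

T = 237/365 years.
F = S · g_HUF/g_DKK = 60.858 × 1.052140/1.0659055 = 60.072057.
(F − S)/S ÷ T = (60.072057 − 60.858)/60.858/(237/365) = -0.019889 → -1.99%.

-1.99%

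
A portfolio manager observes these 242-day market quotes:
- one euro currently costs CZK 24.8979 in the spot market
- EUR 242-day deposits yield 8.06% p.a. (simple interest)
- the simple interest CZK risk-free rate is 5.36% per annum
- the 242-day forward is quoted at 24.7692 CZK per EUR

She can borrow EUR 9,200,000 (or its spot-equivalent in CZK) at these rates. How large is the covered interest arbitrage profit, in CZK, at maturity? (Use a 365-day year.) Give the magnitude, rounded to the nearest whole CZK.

T = 242/365 years.
Keep in EUR, deliver into the forward: 9,200,000·1.05343890411·24.7692 = CZK 240,054,117.91.
Swap to CZK now, deposit: 9,200,000·24.8979·1.03553753425 = CZK 237,200,931.76.
The quoted forward overvalues EUR, so borrow CZK, buy EUR at spot, deposit the EUR at 8.06%, and sell the proceeds forward at 24.7692.
Arbitrage profit = |240,054,117.91 − 237,200,931.76| = CZK 2,853,186.

CZK 2,853,186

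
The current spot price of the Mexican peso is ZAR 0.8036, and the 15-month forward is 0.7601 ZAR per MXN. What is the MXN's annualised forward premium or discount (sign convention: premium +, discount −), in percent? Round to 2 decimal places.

T = 15/12 years.
Period premium: (0.7601 − 0.8036)/0.8036 = -0.0541314.
×(1/T) gives -4.33% p.a.

-4.33%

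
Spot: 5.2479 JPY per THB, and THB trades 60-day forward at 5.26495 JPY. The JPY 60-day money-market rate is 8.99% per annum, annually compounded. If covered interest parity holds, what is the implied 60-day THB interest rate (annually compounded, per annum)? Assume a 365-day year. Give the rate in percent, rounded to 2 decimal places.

6.86%

T = 60/365 years.
F/S = 5.26495/5.2479 = 1.0032489 = (growth of JPY) / (growth of THB).
JPY growth factor: (1 + 0.0899)^(60/365) = 1.0142517.
That pins the THB growth at 1.0109672.
Annualise: 1.0109672^(365/60) − 1 = 0.068605 = 6.86%.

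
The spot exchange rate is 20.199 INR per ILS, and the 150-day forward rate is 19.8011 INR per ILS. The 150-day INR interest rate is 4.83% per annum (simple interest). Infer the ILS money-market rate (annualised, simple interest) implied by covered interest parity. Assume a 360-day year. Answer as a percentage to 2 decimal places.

T = 150/360 years.
F/S = 19.8011/20.199 = 0.9803010 = (growth of INR) / (growth of ILS).
The INR side grows by 1 + 0.0483×150/360 = 1.020125.
So the ILS growth factor = 1.0406243.
(1.0406243 − 1)/T = 0.097498, i.e. 9.75%.

9.75%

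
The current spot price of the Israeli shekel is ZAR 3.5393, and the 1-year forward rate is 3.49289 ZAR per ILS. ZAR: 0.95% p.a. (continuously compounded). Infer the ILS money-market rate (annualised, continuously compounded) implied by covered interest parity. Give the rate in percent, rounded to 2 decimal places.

2.27%

T = 1 year.
F/S = 3.49289/3.5393 = 0.9868872 = (growth of ZAR) / (growth of ILS).
The ZAR side grows by e^(0.0095×1) = 1.0095453.
That pins the ILS growth at 1.0229592.
Take logs: ln 1.0229592 / 1 = 0.022700, so 2.27%.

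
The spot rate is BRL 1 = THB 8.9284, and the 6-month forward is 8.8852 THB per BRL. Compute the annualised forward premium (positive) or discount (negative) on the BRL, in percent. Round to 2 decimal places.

-0.97%

T = 6/12 years.
(F − S)/S = (8.8852 − 8.9284)/8.9284 = -0.0048385.
Per annum: -0.0048385 / (6/12) = -0.009677 = -0.97%.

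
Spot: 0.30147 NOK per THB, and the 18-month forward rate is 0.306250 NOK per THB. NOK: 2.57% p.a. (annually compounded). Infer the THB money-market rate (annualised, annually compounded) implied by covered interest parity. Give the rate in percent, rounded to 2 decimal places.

1.50%

T = 18/12 years.
CIP gives F = S · g_NOK/g_THB, so g_NOK/g_THB = 0.30625/0.30147 = 1.0158556.
The NOK side grows by (1 + 0.0257)^(18/12) = 1.0387966.
So the THB growth factor = 1.0225829.
Annualise: 1.0225829^(12/18) − 1 = 0.014999 = 1.50%.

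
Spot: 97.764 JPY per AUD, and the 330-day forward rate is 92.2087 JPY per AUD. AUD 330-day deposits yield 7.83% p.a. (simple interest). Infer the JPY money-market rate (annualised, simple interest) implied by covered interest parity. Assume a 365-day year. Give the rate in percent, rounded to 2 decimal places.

1.10%

T = 330/365 years.
CIP gives F = S · g_JPY/g_AUD, so g_JPY/g_AUD = 92.2087/97.764 = 0.9431764.
The AUD side grows by 1 + 0.0783×330/365 = 1.0707918.
That pins the JPY growth at 1.0099456.
(1.0099456 − 1)/T = 0.011000, i.e. 1.10%.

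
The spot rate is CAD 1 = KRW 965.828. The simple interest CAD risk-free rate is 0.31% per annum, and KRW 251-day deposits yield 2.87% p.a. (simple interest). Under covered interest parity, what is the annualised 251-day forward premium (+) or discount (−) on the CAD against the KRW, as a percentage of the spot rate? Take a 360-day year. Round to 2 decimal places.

+2.55%

T = 251/360 years.
CIP forward (KRW per CAD) = 965.828 × 1.0200103/1.0021614 = 983.029787.
Annualised premium = (F − S)/S × (1/T) = (983.029787 − 965.828)/965.828 ÷ (251/360) = 2.55%.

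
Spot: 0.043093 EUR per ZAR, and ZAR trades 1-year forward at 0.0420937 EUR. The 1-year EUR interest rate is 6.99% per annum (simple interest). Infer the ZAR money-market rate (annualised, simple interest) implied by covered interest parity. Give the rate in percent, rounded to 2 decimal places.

T = 1 year.
CIP gives F = S · g_EUR/g_ZAR, so g_EUR/g_ZAR = 0.0420937/0.043093 = 0.9768106.
EUR growth factor: 1 + 0.0699×1 = 1.069900.
So the ZAR growth factor = 1.0952993.
(1.0952993 − 1)/T = 0.095299, i.e. 9.53%.

9.53%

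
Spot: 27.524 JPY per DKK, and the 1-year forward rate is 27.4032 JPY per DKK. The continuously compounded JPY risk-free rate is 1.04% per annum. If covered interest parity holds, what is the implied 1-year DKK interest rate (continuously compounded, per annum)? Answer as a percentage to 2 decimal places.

T = 1 year.
F/S = 27.4032/27.524 = 0.9956111 = (growth of JPY) / (growth of DKK).
The JPY side grows by e^(0.0104×1) = 1.0104543.
That pins the DKK growth at 1.0149086.
Take logs: ln 1.0149086 / 1 = 0.014799, so 1.48%.

1.48%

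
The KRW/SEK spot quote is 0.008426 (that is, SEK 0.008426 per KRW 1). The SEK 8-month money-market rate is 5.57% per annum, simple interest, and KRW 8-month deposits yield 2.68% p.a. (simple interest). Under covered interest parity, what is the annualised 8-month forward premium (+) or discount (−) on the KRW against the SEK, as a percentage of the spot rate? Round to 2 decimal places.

+2.84%

T = 8/12 years.
CIP forward (SEK per KRW) = 0.008426 × 1.0371333/1.0178667 = 0.008585491.
Annualised premium = (F − S)/S × (1/T) = (0.008585491 − 0.008426)/0.008426 ÷ (8/12) = 2.84%.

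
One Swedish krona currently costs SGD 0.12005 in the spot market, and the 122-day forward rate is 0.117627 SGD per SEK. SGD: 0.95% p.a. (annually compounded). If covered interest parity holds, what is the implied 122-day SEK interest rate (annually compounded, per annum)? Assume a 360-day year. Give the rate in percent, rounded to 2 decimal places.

T = 122/360 years.
CIP gives F = S · g_SGD/g_SEK, so g_SGD/g_SEK = 0.117627/0.12005 = 0.9798167.
The SGD side grows by (1 + 0.0095)^(122/360) = 1.0032094.
That pins the SEK growth at 1.0238746.
Annualise: 1.0238746^(360/122) − 1 = 0.072103 = 7.21%.

7.21%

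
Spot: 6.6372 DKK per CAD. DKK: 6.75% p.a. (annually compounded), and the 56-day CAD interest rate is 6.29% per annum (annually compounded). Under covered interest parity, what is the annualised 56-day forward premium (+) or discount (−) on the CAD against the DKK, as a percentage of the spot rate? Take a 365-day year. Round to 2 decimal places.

T = 56/365 years.
F = S · g_DKK/g_CAD = 6.6372 × 1.010072/1.009403 = 6.6415989.
Annualised premium = (F − S)/S × (1/T) = (6.6415989 − 6.6372)/6.6372 ÷ (56/365) = 0.43%.

+0.43%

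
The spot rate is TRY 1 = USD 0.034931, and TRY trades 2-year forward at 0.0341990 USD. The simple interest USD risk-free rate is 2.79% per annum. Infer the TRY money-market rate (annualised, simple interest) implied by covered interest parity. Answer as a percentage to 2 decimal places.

3.92%

T = 2 years.
CIP gives F = S · g_USD/g_TRY, so g_USD/g_TRY = 0.034199/0.034931 = 0.9790444.
The USD side grows by 1 + 0.0279×2 = 1.055800.
That pins the TRY growth at 1.0783985.
(1.0783985 − 1)/T = 0.039199, i.e. 3.92%.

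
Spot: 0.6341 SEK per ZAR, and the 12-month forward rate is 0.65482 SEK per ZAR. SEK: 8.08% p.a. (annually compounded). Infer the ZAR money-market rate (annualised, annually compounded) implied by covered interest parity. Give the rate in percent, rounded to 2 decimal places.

T = 1 year.
By CIP, F/S equals the SEK-to-ZAR growth ratio: 0.65482/0.6341 = 1.0326762.
The SEK side grows by (1 + 0.0808)^1 = 1.080800.
Hence g_ZAR = 1.0466011.
r = 1.0466011^(1/1) − 1 = 0.046601 → 4.66%.

4.66%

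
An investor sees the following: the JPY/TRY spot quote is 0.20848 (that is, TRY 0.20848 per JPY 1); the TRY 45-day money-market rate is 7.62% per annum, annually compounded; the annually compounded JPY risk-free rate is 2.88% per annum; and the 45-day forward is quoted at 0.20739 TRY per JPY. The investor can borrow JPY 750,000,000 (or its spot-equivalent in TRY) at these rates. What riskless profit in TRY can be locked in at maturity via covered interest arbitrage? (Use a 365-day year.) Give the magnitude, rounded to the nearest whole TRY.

T = 45/365 years.
Route A — deposit JPY, sell forward: 750,000,000 × 1.00350665 × 0.20739 = TRY 156,087,933.11.
Route B — convert at spot, deposit TRY: 750,000,000 × 0.20848 × 1.00909490219 = TRY 157,782,078.91.
The quoted forward undervalues JPY, so borrow JPY, convert to TRY at spot, deposit the TRY at 7.62%, and buy JPY forward at 0.20739 to cover the loan.
Arbitrage profit = |156,087,933.11 − 157,782,078.91| = TRY 1,694,146.

TRY 1,694,146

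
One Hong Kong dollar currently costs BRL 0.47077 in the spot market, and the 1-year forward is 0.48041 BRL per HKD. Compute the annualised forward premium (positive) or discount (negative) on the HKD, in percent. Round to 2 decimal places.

+2.05%

T = 1 year.
HKD trades forward at +2.04771% vs spot over the period.
Annualise by dividing by T: 0.0204771 / 1 = 0.020477 → 2.05%.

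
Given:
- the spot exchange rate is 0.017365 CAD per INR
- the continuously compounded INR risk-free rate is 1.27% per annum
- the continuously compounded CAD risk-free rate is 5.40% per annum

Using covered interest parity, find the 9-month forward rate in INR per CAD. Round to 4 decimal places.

T = 9/12 years.
CAD accumulates by e^(0.0540×9/12) = 1.04133131.
INR accumulates by e^(0.0127×9/12) = 1.00957051.
CIP: F = S · (grow CAD)/(grow INR) = 0.017365 × 1.04133131/1.00957051 = 0.017911298 CAD per INR.
Quoted the other way: 1/0.017911298 = 55.8307 INR per CAD.

55.8307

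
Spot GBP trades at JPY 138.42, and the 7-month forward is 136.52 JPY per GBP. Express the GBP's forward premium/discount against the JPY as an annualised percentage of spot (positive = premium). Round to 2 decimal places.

T = 7/12 years.
Period premium: (136.52 − 138.42)/138.42 = -0.0137263.
×(1/T) gives -2.35% p.a.

-2.35%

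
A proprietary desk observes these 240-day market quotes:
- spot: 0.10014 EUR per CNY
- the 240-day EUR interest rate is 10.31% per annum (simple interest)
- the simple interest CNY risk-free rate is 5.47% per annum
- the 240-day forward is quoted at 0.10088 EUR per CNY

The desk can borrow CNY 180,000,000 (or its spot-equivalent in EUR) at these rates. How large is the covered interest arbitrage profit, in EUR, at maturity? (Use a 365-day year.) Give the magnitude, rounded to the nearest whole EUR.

T = 240/365 years.
Invest the CNY and cover forward: 180,000,000 × 1.0359671233 × 0.10088 = EUR 18,811,505.41.
Convert at spot and invest in EUR: 180,000,000 × 0.10014 × 1.0677917808 = EUR 19,247,160.41.
The quoted forward undervalues CNY, so borrow CNY, convert to EUR at spot, deposit the EUR at 10.31%, and buy CNY forward at 0.10088 to cover the loan.
Profit = 19,247,160.41 − 18,811,505.41 = EUR 435,655.

EUR 435,655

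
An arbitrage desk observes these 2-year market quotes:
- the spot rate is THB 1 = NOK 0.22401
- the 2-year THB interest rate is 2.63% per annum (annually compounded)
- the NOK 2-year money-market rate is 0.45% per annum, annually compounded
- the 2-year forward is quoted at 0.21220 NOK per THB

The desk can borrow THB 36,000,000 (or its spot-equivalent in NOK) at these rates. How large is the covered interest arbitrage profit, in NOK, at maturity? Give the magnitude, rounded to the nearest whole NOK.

NOK 90,797

T = 2 years.
Route A — deposit THB, sell forward: 36,000,000 × 1.05329169 × 0.21220 = NOK 8,046,305.88.
Route B — convert at spot, deposit NOK: 36,000,000 × 0.22401 × 1.00902025 = NOK 8,137,102.54.
The quoted forward undervalues THB, so borrow THB, convert to NOK at spot, deposit the NOK at 0.45%, and buy THB forward at 0.21220 to cover the loan.
The gap between the two covered legs is NOK 90,797.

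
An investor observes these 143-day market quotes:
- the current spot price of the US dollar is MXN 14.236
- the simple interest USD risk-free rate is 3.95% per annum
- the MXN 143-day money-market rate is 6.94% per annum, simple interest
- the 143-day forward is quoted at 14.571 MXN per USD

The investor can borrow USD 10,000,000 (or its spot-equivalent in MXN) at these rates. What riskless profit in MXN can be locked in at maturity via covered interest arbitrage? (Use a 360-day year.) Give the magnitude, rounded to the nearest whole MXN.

MXN 1,711,761

T = 143/360 years.
Route A — deposit USD, sell forward: 10,000,000 × 1.01569027778 × 14.571 = MXN 147,996,230.38.
Route B — convert at spot, deposit MXN: 10,000,000 × 14.236 × 1.02756722222 = MXN 146,284,469.76.
The quoted forward overvalues USD, so borrow MXN, buy USD at spot, deposit the USD at 3.95%, and sell the proceeds forward at 14.571.
The gap between the two covered legs is MXN 1,711,761.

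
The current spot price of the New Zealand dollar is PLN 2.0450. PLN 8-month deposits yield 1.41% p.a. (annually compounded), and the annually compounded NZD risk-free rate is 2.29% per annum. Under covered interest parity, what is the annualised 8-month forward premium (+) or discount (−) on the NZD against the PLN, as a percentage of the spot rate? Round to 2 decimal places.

-0.86%

T = 8/12 years.
No-arbitrage forward: 2.045 × 1.009378 / 1.015209 = 2.0332542 PLN/NZD.
(F − S)/S ÷ T = (2.0332542 − 2.045)/2.045/(8/12) = -0.008616 → -0.86%.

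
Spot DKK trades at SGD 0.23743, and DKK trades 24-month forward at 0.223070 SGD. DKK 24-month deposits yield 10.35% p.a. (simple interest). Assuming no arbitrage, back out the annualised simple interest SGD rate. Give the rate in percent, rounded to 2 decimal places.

T = 2 years.
F/S = 0.22307/0.23743 = 0.9395190 = (growth of SGD) / (growth of DKK).
DKK growth factor: 1 + 0.1035×2 = 1.207000.
That pins the SGD growth at 1.1339994.
r = (1.1339994 − 1)/2 = 0.067000 → 6.70%.

6.70%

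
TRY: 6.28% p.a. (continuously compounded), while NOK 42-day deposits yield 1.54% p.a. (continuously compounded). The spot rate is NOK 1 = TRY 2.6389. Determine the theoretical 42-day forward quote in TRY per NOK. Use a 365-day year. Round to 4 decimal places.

T = 42/365 years.
TRY accumulates by e^(0.0628×42/365) = 1.0072525.
NOK accumulates by e^(0.0154×42/365) = 1.0017736.
Forward (TRY per NOK) = 2.6389 × 1.0072525 / 1.0017736 = 2.653333.

2.6533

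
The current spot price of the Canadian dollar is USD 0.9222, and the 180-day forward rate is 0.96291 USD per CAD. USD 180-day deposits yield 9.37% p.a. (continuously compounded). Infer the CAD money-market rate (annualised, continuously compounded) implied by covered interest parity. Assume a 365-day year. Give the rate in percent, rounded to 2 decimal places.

T = 180/365 years.
By CIP, F/S equals the USD-to-CAD growth ratio: 0.96291/0.9222 = 1.0441444.
USD growth factor: e^(0.0937×180/365) = 1.0472925.
So the CAD growth factor = 1.003015.
r = ln(1.003015)/(180/365) = 0.006105 → 0.61%.

0.61%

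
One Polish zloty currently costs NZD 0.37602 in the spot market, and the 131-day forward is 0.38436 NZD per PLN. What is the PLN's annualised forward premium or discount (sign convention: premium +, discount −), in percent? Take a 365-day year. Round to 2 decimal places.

T = 131/365 years.
PLN trades forward at +2.21797% vs spot over the period.
Annualise by dividing by T: 0.0221797 / (131/365) = 0.061798 → 6.18%.

+6.18%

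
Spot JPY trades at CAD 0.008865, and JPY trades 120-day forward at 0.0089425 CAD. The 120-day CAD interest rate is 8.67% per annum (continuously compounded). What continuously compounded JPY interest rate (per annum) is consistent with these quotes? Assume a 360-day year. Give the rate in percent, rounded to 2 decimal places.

T = 120/360 years.
By CIP, F/S equals the CAD-to-JPY growth ratio: 0.0089425/0.008865 = 1.0087422.
The CAD side grows by e^(0.0867×120/360) = 1.0293217.
Hence g_JPY = 1.0204011.
Take logs: ln 1.0204011 / (120/360) = 0.060587, so 6.06%.

6.06%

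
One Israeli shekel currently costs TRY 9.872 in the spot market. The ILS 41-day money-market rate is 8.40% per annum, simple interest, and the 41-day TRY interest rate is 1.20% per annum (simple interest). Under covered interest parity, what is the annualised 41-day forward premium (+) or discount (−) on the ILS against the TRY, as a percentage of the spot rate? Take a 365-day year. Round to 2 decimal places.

T = 41/365 years.
CIP forward (TRY per ILS) = 9.872 × 1.0013479/1.0094356 = 9.792905.
(F − S)/S ÷ T = (9.792905 − 9.872)/9.872/(41/365) = -0.071327 → -7.13%.

-7.13%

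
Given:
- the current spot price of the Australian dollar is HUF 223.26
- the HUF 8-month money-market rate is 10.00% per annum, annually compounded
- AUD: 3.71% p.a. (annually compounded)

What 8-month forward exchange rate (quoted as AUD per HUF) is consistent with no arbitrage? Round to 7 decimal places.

T = 8/12 years.
HUF growth factor: (1 + 0.1000)^(8/12) = 1.0656022.
AUD accumulates by (1 + 0.0371)^(8/12) = 1.0245829.
Forward (HUF per AUD) = 223.26 × 1.0656022 / 1.0245829 = 232.1982.
Quoted the other way: 1/232.1982 = 0.0043067 AUD per HUF.

0.0043067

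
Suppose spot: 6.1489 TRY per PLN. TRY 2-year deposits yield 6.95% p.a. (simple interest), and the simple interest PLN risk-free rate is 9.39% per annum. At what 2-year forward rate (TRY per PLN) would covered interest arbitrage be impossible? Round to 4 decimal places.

5.8963

T = 2 years.
Growth of 1 TRY over T: 1 + 0.0695×2 = 1.139000.
PLN growth factor: 1 + 0.0939×2 = 1.187800.
CIP: F = S · (grow TRY)/(grow PLN) = 6.1489 × 1.139000/1.187800 = 5.896276 TRY per PLN.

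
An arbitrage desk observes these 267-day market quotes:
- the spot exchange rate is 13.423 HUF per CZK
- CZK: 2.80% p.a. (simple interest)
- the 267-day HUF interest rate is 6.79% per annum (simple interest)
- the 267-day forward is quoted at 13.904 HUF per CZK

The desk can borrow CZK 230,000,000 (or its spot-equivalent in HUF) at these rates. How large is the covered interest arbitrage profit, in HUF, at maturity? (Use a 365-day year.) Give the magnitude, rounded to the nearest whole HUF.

HUF 22,786,831

T = 267/365 years.
Invest the CZK and cover forward: 230,000,000 × 1.020482191781 × 13.904 = HUF 3,263,420,410.74.
Convert at spot and invest in HUF: 230,000,000 × 13.423 × 1.049669315068 = HUF 3,240,633,579.72.
The quoted forward overvalues CZK, so borrow HUF, buy CZK at spot, deposit the CZK at 2.80%, and sell the proceeds forward at 13.904.
Arbitrage profit = |3,263,420,410.74 − 3,240,633,579.72| = HUF 22,786,831.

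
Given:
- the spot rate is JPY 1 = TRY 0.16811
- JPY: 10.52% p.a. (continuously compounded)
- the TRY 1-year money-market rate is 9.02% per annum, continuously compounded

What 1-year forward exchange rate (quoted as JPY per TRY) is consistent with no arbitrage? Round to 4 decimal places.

6.0384

T = 1 year.
TRY growth factor: e^(0.0902×1) = 1.0943931.
JPY accumulates by e^(0.1052×1) = 1.1109328.
CIP: F = S · (grow TRY)/(grow JPY) = 0.16811 × 1.0943931/1.1109328 = 0.1656072 TRY per JPY.
Quoted the other way: 1/0.1656072 = 6.0384 JPY per TRY.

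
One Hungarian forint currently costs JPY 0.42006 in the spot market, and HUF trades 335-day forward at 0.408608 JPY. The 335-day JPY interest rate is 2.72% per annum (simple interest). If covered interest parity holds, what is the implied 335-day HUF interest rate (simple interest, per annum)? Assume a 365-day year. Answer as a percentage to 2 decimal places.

5.85%

T = 335/365 years.
F/S = 0.408608/0.42006 = 0.9727372 = (growth of JPY) / (growth of HUF).
JPY growth factor: 1 + 0.0272×335/365 = 1.0249644.
That pins the HUF growth at 1.053691.
(1.053691 − 1)/T = 0.058499, i.e. 5.85%.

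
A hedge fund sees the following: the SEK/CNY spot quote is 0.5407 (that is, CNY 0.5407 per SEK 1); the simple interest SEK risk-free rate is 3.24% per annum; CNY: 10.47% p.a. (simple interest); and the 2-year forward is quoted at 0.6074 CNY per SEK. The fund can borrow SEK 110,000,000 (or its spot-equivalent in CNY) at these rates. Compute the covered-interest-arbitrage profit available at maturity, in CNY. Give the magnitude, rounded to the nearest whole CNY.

CNY 787,937

T = 2 years.
Keep in SEK, deliver into the forward: 110,000,000·1.064800·0.6074 = CNY 71,143,547.20.
Swap to CNY now, deposit: 110,000,000·0.5407·1.209400 = CNY 71,931,483.80.
The quoted forward undervalues SEK, so borrow SEK, convert to CNY at spot, deposit the CNY at 10.47%, and buy SEK forward at 0.6074 to cover the loan.
The gap between the two covered legs is CNY 787,937.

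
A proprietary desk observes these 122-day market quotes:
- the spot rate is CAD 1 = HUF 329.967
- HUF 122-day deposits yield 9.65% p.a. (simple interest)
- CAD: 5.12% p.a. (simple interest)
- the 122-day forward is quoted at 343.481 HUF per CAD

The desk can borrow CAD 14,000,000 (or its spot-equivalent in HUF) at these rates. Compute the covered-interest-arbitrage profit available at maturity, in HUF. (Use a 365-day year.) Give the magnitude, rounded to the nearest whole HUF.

T = 122/365 years.
Keep in CAD, deliver into the forward: 14,000,000·1.017113424658·343.481 = HUF 4,891,027,907.01.
Swap to HUF now, deposit: 14,000,000·329.967·1.032254794521 = HUF 4,768,540,248.97.
The quoted forward overvalues CAD, so borrow HUF, buy CAD at spot, deposit the CAD at 5.12%, and sell the proceeds forward at 343.481.
Arbitrage profit = |4,891,027,907.01 − 4,768,540,248.97| = HUF 122,487,658.

HUF 122,487,658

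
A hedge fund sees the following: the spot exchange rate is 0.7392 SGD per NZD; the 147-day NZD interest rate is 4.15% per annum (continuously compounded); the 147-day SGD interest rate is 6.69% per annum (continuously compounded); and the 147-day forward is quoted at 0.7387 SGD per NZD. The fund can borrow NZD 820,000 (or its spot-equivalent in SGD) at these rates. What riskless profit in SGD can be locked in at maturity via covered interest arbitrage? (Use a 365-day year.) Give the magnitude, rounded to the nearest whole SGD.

T = 147/365 years.
Keep in NZD, deliver into the forward: 820,000·1.01685415·0.7387 = SGD 615,943.13.
Swap to SGD now, deposit: 820,000·0.7392·1.02730954 = SGD 622,697.51.
The quoted forward undervalues NZD, so borrow NZD, convert to SGD at spot, deposit the SGD at 6.69%, and buy NZD forward at 0.7387 to cover the loan.
Profit = 622,697.51 − 615,943.13 = SGD 6,754.

SGD 6,754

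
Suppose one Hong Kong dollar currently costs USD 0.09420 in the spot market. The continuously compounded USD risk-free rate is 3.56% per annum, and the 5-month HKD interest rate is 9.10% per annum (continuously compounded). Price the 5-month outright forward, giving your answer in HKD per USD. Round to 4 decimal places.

10.8636

T = 5/12 years.
Growth of 1 USD over T: e^(0.0356×5/12) = 1.01494389.
HKD accumulates by e^(0.0910×5/12) = 1.03864468.
Forward (USD per HKD) = 0.0942 × 1.01494389 / 1.03864468 = 0.092050454.
Invert for HKD per USD: 1 / 0.092050454 = 10.8636.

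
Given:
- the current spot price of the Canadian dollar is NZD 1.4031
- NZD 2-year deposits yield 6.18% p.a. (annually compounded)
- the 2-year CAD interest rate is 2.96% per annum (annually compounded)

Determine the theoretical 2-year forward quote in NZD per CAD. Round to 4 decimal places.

1.4922

T = 2 years.
NZD growth factor: (1 + 0.0618)^2 = 1.1274192.
Growth of 1 CAD over T: (1 + 0.0296)^2 = 1.0600762.
So F = 1.4031 × 1.1274192 / 1.0600762 = 1.492234 (NZD/CAD).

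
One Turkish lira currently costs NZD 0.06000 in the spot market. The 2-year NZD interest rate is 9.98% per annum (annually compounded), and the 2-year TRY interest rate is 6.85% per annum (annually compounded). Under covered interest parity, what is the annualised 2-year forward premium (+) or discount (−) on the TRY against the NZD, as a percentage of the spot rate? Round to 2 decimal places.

+2.97%

T = 2 years.
CIP forward (NZD per TRY) = 0.06 × 1.209560/1.1416922 = 0.06356670.
Annualised premium = (F − S)/S × (1/T) = (0.06356670 − 0.06)/0.06 ÷ 2 = 2.97%.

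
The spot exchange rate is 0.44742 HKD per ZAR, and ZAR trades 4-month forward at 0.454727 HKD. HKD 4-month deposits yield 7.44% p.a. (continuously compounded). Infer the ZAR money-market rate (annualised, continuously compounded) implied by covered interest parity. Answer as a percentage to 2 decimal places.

T = 4/12 years.
F/S = 0.454727/0.44742 = 1.0163314 = (growth of HKD) / (growth of ZAR).
HKD growth factor: e^(0.0744×4/12) = 1.0251101.
That pins the ZAR growth at 1.0086376.
Take logs: ln 1.0086376 / (4/12) = 0.025802, so 2.58%.

2.58%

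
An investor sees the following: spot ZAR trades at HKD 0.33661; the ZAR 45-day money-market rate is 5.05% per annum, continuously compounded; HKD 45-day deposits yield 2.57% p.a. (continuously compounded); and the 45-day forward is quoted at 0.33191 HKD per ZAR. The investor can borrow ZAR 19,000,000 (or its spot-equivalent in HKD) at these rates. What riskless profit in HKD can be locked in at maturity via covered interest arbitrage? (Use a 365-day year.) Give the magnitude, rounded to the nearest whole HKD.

T = 45/365 years.
Invest the ZAR and cover forward: 19,000,000 × 1.006245449 × 0.33191 = HKD 6,345,675.61.
Convert at spot and invest in HKD: 19,000,000 × 0.33661 × 1.003173518 = HKD 6,415,886.52.
The quoted forward undervalues ZAR, so borrow ZAR, convert to HKD at spot, deposit the HKD at 2.57%, and buy ZAR forward at 0.33191 to cover the loan.
The gap between the two covered legs is HKD 70,211.

HKD 70,211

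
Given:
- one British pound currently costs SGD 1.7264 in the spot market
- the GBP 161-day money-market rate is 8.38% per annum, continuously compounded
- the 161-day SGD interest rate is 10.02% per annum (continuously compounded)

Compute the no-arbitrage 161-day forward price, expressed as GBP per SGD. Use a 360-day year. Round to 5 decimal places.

T = 161/360 years.
SGD accumulates by e^(0.1002×161/360) = 1.0458309.
GBP growth factor: e^(0.0838×161/360) = 1.0381883.
Forward (SGD per GBP) = 1.7264 × 1.0458309 / 1.0381883 = 1.739109.
Quoted the other way: 1/1.739109 = 0.57501 GBP per SGD.

0.57501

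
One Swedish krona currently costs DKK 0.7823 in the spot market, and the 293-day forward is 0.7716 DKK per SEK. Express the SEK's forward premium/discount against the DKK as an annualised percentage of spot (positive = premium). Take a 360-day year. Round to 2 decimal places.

T = 293/360 years.
(F − S)/S = (0.7716 − 0.7823)/0.7823 = -0.0136776.
Annualise by dividing by T: -0.0136776 / (293/360) = -0.016805 → -1.68%.

-1.68%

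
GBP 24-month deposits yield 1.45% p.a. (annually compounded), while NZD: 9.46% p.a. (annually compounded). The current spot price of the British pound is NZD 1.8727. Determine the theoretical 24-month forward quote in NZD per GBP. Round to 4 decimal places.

2.1801

T = 2 years.
NZD growth factor: (1 + 0.0946)^2 = 1.1981492.
GBP growth factor: (1 + 0.0145)^2 = 1.0292102.
Forward (NZD per GBP) = 1.8727 × 1.1981492 / 1.0292102 = 2.180093.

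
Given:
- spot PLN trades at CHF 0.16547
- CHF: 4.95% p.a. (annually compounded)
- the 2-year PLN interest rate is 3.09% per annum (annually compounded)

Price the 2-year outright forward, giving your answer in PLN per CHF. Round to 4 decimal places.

5.8311

T = 2 years.
CHF growth factor: (1 + 0.0495)^2 = 1.1014503.
Growth of 1 PLN over T: (1 + 0.0309)^2 = 1.0627548.
CIP: F = S · (grow CHF)/(grow PLN) = 0.16547 × 1.1014503/1.0627548 = 0.1714949 CHF per PLN.
Invert for PLN per CHF: 1 / 0.1714949 = 5.8311.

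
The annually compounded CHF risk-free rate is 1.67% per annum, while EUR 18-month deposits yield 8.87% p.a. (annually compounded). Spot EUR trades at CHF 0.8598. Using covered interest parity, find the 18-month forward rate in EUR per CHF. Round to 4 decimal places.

T = 18/12 years.
CHF growth factor: (1 + 0.0167)^(18/12) = 1.0251543.
Growth of 1 EUR over T: (1 + 0.0887)^(18/12) = 1.1359582.
CIP: F = S · (grow CHF)/(grow EUR) = 0.8598 × 1.0251543/1.1359582 = 0.7759332 CHF per EUR.
Quoted the other way: 1/0.7759332 = 1.2888 EUR per CHF.

1.2888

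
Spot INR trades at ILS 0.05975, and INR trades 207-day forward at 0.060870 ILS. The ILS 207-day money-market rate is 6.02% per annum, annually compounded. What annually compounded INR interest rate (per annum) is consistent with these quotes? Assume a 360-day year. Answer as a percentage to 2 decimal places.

T = 207/360 years.
By CIP, F/S equals the ILS-to-INR growth ratio: 0.06087/0.05975 = 1.0187448.
ILS growth factor: (1 + 0.0602)^(207/360) = 1.0341844.
Hence g_INR = 1.0151555.
Annualise: 1.0151555^(360/207) − 1 = 0.026505 = 2.65%.

2.65%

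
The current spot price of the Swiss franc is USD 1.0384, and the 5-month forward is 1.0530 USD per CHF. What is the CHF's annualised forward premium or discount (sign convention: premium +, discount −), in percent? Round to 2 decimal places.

+3.37%

T = 5/12 years.
(F − S)/S = (1.0530 − 1.0384)/1.0384 = 0.0140601.
Annualise by dividing by T: 0.0140601 / (5/12) = 0.033744 → 3.37%.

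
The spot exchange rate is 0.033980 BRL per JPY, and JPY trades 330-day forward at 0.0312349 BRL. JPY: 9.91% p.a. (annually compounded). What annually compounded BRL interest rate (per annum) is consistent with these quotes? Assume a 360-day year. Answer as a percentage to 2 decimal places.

0.26%

T = 330/360 years.
CIP gives F = S · g_BRL/g_JPY, so g_BRL/g_JPY = 0.0312349/0.03398 = 0.9192142.
The JPY side grows by (1 + 0.0991)^(330/360) = 1.0904793.
So the BRL growth factor = 1.0023841.
Annualise: 1.0023841^(360/330) − 1 = 0.002601 = 0.26%.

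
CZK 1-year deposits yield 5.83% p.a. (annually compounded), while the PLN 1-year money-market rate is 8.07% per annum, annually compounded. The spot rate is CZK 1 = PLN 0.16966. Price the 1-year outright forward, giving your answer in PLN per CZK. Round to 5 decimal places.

0.17325

T = 1 year.
PLN growth factor: (1 + 0.0807)^1 = 1.080700.
CZK accumulates by (1 + 0.0583)^1 = 1.058300.
Forward (PLN per CZK) = 0.16966 × 1.080700 / 1.058300 = 0.1732510.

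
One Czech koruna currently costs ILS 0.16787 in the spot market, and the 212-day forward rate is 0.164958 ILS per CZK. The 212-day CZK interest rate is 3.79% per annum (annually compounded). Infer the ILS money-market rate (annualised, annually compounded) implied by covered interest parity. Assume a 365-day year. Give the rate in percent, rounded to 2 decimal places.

0.71%

T = 212/365 years.
CIP gives F = S · g_ILS/g_CZK, so g_ILS/g_CZK = 0.164958/0.16787 = 0.9826532.
CZK growth factor: (1 + 0.0379)^(212/365) = 1.0218414.
Hence g_ILS = 1.0041157.
r = 1.0041157^(365/212) − 1 = 0.007097 → 0.71%.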